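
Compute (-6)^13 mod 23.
By repeated squaring mod 23: (-6)^{1}≡17, (-6)^{2}≡13, (-6)^{4}≡8, (-6)^{8}≡18. Then (-6)^{13} = (-6)^{8+4+1} ≡ 18 × 8 × 17 ≡ 10 mod 23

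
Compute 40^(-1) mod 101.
Since 101 is prime, by Fermat 40^(-1) ≡ 40^{99} ≡ 48 mod 101. Verify: 40 × 48 = 1920 ≡ 1 mod 101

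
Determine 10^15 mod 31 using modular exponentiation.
By repeated squaring mod 31: 10^{1}≡10, 10^{2}≡7, 10^{4}≡18, 10^{8}≡14. Then 10^{15} = 10^{8+4+2+1} ≡ 14 × 18 × 7 × 10 ≡ 1 mod 31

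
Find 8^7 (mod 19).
By repeated squaring (mod 19): 8^{1}≡8, 8^{2}≡7, 8^{4}≡11. Then 8^{7} = 8^{4+2+1} ≡ 11 × 7 × 8 ≡ 8 (mod 19)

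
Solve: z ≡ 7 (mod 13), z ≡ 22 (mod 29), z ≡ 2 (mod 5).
M = 13 × 29 × 5 = 1885. M₁ = 145, y₁ ≡ 7 (mod 13). M₂ = 65, y₂ ≡ 25 (mod 29). M₃ = 377, y₃ ≡ 3 (mod 5). z = 7×145×7 + 22×65×25 + 2×377×3 ≡ 1762 (mod 1885)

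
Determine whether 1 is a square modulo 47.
By Euler's criterion: 1^{23} ≡ 1 (mod 47). Since this equals 1, 1 is a QR.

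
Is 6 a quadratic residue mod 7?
By Euler's criterion: 6^{3} ≡ 6 (mod 7). Since this equals -1 (≡ 6), 6 is not a QR.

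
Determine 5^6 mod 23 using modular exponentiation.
By repeated squaring (mod 23): 5^{1}≡5, 5^{2}≡2, 5^{4}≡4. Then 5^{6} = 5^{4+2} ≡ 4 × 2 ≡ 8 (mod 23)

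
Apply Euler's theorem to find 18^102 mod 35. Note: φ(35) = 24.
By Euler: 18^{24} ≡ 1 mod 35 since gcd(18, 35) = 1. 102 = 4×24 + 6. So 18^{102} ≡ 18^{6} ≡ 29 mod 35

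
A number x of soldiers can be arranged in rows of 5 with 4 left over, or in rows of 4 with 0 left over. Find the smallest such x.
M = 5 × 4 = 20. M₁ = 4, y₁ ≡ 4 mod 5. M₂ = 5, y₂ ≡ 1 mod 4. x = 4×4×4 + 0×5×1 ≡ 4 mod 20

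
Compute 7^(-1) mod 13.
Since 13 is prime, by Fermat 7^(-1) ≡ 7^{11} ≡ 2 mod 13. Verify: 7 × 2 = 14 ≡ 1 mod 13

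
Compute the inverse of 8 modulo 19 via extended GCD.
Extended GCD: 8(-7) + 19(3) = 1. So 8^(-1) ≡ -7 ≡ 12 (mod 19). Verify: 8 × 12 = 96 ≡ 1 (mod 19)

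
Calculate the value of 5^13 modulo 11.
Using Fermat: 5^{10} ≡ 1 (mod 11). 13 ≡ 3 (mod 10). So 5^{13} ≡ 5^{3} ≡ 4 (mod 11)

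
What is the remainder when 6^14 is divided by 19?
By repeated squaring mod 19: 6^{1}≡6, 6^{2}≡17, 6^{4}≡4, 6^{8}≡16. Then 6^{14} = 6^{8+4+2} ≡ 16 × 4 × 17 ≡ 5 mod 19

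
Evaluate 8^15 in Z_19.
By repeated squaring mod 19: 8^{1}≡8, 8^{2}≡7, 8^{4}≡11, 8^{8}≡7. Then 8^{15} = 8^{8+4+2+1} ≡ 7 × 11 × 7 × 8 ≡ 18 mod 19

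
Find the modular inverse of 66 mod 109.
Since 109 is prime, by Fermat 66^(-1) ≡ 66^{107} ≡ 38 mod 109. Verify: 66 × 38 = 2508 ≡ 1 mod 109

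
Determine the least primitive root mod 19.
g = 2. Powers: [2, 4, 8, 16, 13, 7, 14, ...] generates all 18 non-zero residues.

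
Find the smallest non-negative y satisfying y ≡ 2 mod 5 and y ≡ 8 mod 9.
M = 5 × 9 = 45. M₁ = 9, y₁ ≡ 4 mod 5. M₂ = 5, y₂ ≡ 2 mod 9. y = 2×9×4 + 8×5×2 ≡ 17 mod 45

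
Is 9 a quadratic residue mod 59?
By Euler's criterion: 9^{29} ≡ 1 (mod 59). Since this equals 1, 9 is a QR.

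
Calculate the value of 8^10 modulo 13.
By repeated squaring mod 13: 8^{1}≡8, 8^{2}≡12, 8^{4}≡1, 8^{8}≡1. Then 8^{10} = 8^{8+2} ≡ 1 × 12 ≡ 12 mod 13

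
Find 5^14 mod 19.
By repeated squaring mod 19: 5^{1}≡5, 5^{2}≡6, 5^{4}≡17, 5^{8}≡4. Then 5^{14} = 5^{8+4+2} ≡ 4 × 17 × 6 ≡ 9 mod 19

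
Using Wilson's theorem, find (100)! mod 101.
By Wilson's theorem, (100)! ≡ -1 ≡ 100 (mod 101)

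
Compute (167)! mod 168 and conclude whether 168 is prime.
(167)! mod 168 = 0. Since 0 ≢ -1 (mod 168), 168 is not prime.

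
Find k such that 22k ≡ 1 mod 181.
Since 181 is prime, by Fermat 22^(-1) ≡ 22^{179} ≡ 107 mod 181. Verify: 22 × 107 = 2354 ≡ 1 mod 181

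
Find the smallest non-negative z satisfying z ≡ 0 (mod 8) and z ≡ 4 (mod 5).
M = 8 × 5 = 40. M₁ = 5, y₁ ≡ 5 (mod 8). M₂ = 8, y₂ ≡ 2 (mod 5). z = 0×5×5 + 4×8×2 ≡ 24 (mod 40)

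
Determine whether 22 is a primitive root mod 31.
ord_31(22) divides 30. For each prime q|30: 22^{15}≡30, 22^{10}≡5, 22^{6}≡8, none ≡ 1. So 22 has order 30 and is a primitive root mod 31.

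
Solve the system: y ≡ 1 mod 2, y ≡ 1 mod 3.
M = 2 × 3 = 6. M₁ = 3, y₁ ≡ 1 mod 2. M₂ = 2, y₂ ≡ 2 mod 3. y = 1×3×1 + 1×2×2 ≡ 1 mod 6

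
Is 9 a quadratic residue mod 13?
By Euler's criterion: 9^{6} ≡ 1 mod 13. Since this equals 1, 9 is a QR.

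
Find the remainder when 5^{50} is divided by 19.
By Fermat: 5^{18} ≡ 1 mod 19. 50 = 2×18 + 14. So 5^{50} ≡ 5^{14} ≡ 9 mod 19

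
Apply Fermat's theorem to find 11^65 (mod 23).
By Fermat: 11^{22} ≡ 1 (mod 23). 65 = 2×22 + 21. So 11^{65} ≡ 11^{21} ≡ 21 (mod 23)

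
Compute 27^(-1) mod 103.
Since 103 is prime, by Fermat 27^(-1) ≡ 27^{101} ≡ 42 mod 103. Verify: 27 × 42 = 1134 ≡ 1 mod 103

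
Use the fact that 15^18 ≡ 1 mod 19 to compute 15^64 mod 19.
By Fermat: 15^{18} ≡ 1 mod 19. 64 = 3×18 + 10. So 15^{64} ≡ 15^{10} ≡ 4 mod 19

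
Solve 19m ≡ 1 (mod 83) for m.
Since 83 is prime, by Fermat 19^(-1) ≡ 19^{81} ≡ 35 (mod 83). Verify: 19 × 35 = 665 ≡ 1 (mod 83)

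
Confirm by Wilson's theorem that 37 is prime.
(36)! mod 37 = 36. Since this equals -1 mod 37, Wilson confirms 37 is prime.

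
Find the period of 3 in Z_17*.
Powers of 3 mod 17: 3^1≡3, 3^2≡9, 3^3≡10, 3^4≡13, 3^5≡5, 3^6≡15, 3^7≡11, 3^8≡16, 3^9≡14, 3^10≡8, 3^11≡7, 3^12≡4, 3^13≡12, 3^14≡2, 3^15≡6, 3^16≡1. Order = 16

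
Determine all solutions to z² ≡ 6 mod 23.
The square roots of 6 mod 23 are 12 and 11. Verify: 12² = 144 ≡ 6 mod 23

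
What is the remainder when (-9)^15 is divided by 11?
Using Fermat: (-9)^{10} ≡ 1 (mod 11). 15 ≡ 5 (mod 10). So (-9)^{15} ≡ (-9)^{5} ≡ 10 (mod 11)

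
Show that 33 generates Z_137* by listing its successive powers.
33^1, 33^2, ..., 33^{136} mod 137: [33, 130, 43, 49, 110, 68, 52, 72, 47, 44, 82, 103, 111, 101, 45, 115, 96, 17, 13, 18, 46, 11, 89, 60, 62, 128, 114, 63, 24, 107, 106, 73, 80, 37, 125, 15, 84, 32, 97, 50, 6, 61, 95, 121, 20, 112, 134, 38, 21, 8, 127, 81, 70, 118, 58, 133, 5, 28, 102, 78, 108, 2, 66, 123, 86, 98, 83, 136, 104, 7, 94, 88, 27, 69, 85, 65, 90, 93, 55, 34, 26, 36, 92, 22, 41, 120, 124, 119, 91, 126, 48, 77, 75, 9, 23, 74, 113, 30, 31, 64, 57, 100, 12, 122, 53, 105, 40, 87, 131, 76, 42, 16, 117, 25, 3, 99, 116, 129, 10, 56, 67, 19, 79, 4, 132, 109, 35, 59, 29, 135, 71, 14, 51, 39, 54, 1]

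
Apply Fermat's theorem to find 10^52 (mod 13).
By Fermat: 10^{12} ≡ 1 (mod 13). 52 = 4×12 + 4. So 10^{52} ≡ 10^{4} ≡ 3 (mod 13)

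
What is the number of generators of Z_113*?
Number of primitive roots mod 113 = φ(p-1) = φ(112) = 48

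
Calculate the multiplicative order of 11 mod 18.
Powers of 11 mod 18: 11^1≡11, 11^2≡13, 11^3≡17, 11^4≡7, 11^5≡5, 11^6≡1. Order = 6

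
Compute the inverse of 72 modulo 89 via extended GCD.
Extended GCD: 72(-21) + 89(17) = 1. So 72^(-1) ≡ -21 ≡ 68 mod 89. Verify: 72 × 68 = 4896 ≡ 1 mod 89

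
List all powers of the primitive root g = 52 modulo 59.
52^1, 52^2, ..., 52^{58} mod 59: [52, 49, 11, 41, 8, 3, 38, 29, 33, 5, 24, 9, 55, 28, 40, 15, 13, 27, 47, 25, 2, 45, 39, 22, 23, 16, 6, 17, 58, 7, 10, 48, 18, 51, 56, 21, 30, 26, 54, 35, 50, 4, 31, 19, 44, 46, 32, 12, 34, 57, 14, 20, 37, 36, 43, 53, 42, 1]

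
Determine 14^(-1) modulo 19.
Since 19 is prime, by Fermat 14^(-1) ≡ 14^{17} ≡ 15 mod 19. Verify: 14 × 15 = 210 ≡ 1 mod 19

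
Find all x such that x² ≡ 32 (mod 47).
The square roots of 32 mod 47 are 28 and 19. Verify: 28² = 784 ≡ 32 (mod 47)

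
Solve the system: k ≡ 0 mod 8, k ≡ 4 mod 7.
M = 8 × 7 = 56. M₁ = 7, y₁ ≡ 7 mod 8. M₂ = 8, y₂ ≡ 1 mod 7. k = 0×7×7 + 4×8×1 ≡ 32 mod 56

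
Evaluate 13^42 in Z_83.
By repeated squaring mod 83: 13^{1}≡13, 13^{2}≡3, 13^{4}≡9, 13^{8}≡81, 13^{16}≡4, 13^{32}≡16. Then 13^{42} = 13^{32+8+2} ≡ 16 × 81 × 3 ≡ 70 mod 83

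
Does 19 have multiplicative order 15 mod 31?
Powers of 19 mod 31: 19^1≡19, 19^2≡20, 19^3≡8, 19^4≡28, 19^5≡5, 19^6≡2, 19^7≡7, 19^8≡9, 19^9≡16, 19^10≡25, 19^11≡10, 19^12≡4, 19^13≡14, 19^14≡18, 19^15≡1. First k with 19^k≡1 is k=15. Yes, ord_31(19) = 15.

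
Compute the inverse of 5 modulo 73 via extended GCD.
Extended GCD: 5(-29) + 73(2) = 1. So 5^(-1) ≡ -29 ≡ 44 (mod 73). Verify: 5 × 44 = 220 ≡ 1 (mod 73)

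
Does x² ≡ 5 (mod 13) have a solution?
By Euler's criterion: 5^{6} ≡ 12 (mod 13). Since this equals -1 (≡ 12), 5 is not a QR.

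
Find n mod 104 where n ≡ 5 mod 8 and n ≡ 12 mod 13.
M = 8 × 13 = 104. M₁ = 13, y₁ ≡ 5 mod 8. M₂ = 8, y₂ ≡ 5 mod 13. n = 5×13×5 + 12×8×5 ≡ 77 mod 104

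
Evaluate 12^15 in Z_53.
By repeated squaring (mod 53): 12^{1}≡12, 12^{2}≡38, 12^{4}≡13, 12^{8}≡10. Then 12^{15} = 12^{8+4+2+1} ≡ 10 × 13 × 38 × 12 ≡ 26 (mod 53)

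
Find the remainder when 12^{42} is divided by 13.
By Fermat: 12^{12} ≡ 1 (mod 13). 42 = 3×12 + 6. So 12^{42} ≡ 12^{6} ≡ 1 (mod 13)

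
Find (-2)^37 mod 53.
By repeated squaring mod 53: (-2)^{1}≡51, (-2)^{2}≡4, (-2)^{4}≡16, (-2)^{8}≡44, (-2)^{16}≡28, (-2)^{32}≡42. Then (-2)^{37} = (-2)^{32+4+1} ≡ 42 × 16 × 51 ≡ 34 mod 53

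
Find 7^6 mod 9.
By repeated squaring mod 9: 7^{1}≡7, 7^{2}≡4, 7^{4}≡7. Then 7^{6} = 7^{4+2} ≡ 7 × 4 ≡ 1 mod 9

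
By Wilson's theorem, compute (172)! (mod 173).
By Wilson's theorem, (172)! ≡ -1 ≡ 172 (mod 173)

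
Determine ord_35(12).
Powers of 12 mod 35: 12^1≡12, 12^2≡4, 12^3≡13, 12^4≡16, 12^5≡17, 12^6≡29, 12^7≡33, 12^8≡11, 12^9≡27, 12^10≡9, 12^11≡3, 12^12≡1. Order = 12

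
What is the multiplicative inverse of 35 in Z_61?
Since 61 is prime, by Fermat 35^(-1) ≡ 35^{59} ≡ 7 mod 61. Verify: 35 × 7 = 245 ≡ 1 mod 61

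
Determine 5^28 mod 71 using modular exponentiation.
By repeated squaring (mod 71): 5^{1}≡5, 5^{2}≡25, 5^{4}≡57, 5^{8}≡54, 5^{16}≡5. Then 5^{28} = 5^{16+8+4} ≡ 5 × 54 × 57 ≡ 54 (mod 71)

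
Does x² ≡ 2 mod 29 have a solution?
By Euler's criterion: 2^{14} ≡ 28 mod 29. Since this equals -1 (≡ 28), 2 is not a QR.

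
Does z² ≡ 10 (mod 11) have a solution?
By Euler's criterion: 10^{5} ≡ 10 (mod 11). Since this equals -1 (≡ 10), 10 is not a QR.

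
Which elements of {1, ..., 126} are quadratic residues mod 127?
Squares in Z_127*: {1, 2, 4, 8, 9, 11, 13, 15, 16, 17, 18, 19, 21, 22, 25, 26, 30, 31, 32, 34, 35, 36, 37, 38, 41, 42, 44, 47, 49, 50, 52, 60, 61, 62, 64, 68, 69, 70, 71, 72, 73, 74, 76, 79, 81, 82, 84, 87, 88, 94, 98, 99, 100, 103, 104, 107, 113, 115, 117, 120, 121, 122, 124}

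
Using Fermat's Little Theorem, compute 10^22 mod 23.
By Fermat's Little Theorem, 10^{22} ≡ 1 (mod 23) since 23 is prime and gcd(10, 23) = 1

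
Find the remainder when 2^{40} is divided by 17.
By Fermat: 2^{16} ≡ 1 mod 17. 40 = 2×16 + 8. So 2^{40} ≡ 2^{8} ≡ 1 mod 17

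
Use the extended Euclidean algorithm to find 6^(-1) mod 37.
Extended GCD: 6(-6) + 37(1) = 1. So 6^(-1) ≡ -6 ≡ 31 (mod 37). Verify: 6 × 31 = 186 ≡ 1 (mod 37)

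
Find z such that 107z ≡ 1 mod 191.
Since 191 is prime, by Fermat 107^(-1) ≡ 107^{189} ≡ 25 mod 191. Verify: 107 × 25 = 2675 ≡ 1 mod 191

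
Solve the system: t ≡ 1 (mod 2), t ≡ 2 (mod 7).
M = 2 × 7 = 14. M₁ = 7, y₁ ≡ 1 (mod 2). M₂ = 2, y₂ ≡ 4 (mod 7). t = 1×7×1 + 2×2×4 ≡ 9 (mod 14)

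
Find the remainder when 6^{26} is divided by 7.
By Fermat: 6^{6} ≡ 1 (mod 7). 26 = 4×6 + 2. So 6^{26} ≡ 6^{2} ≡ 1 (mod 7)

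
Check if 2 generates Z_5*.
ord_5(2) divides 4. For each prime q|4: 2^{2}≡4, none ≡ 1. So 2 has order 4 and is a primitive root mod 5.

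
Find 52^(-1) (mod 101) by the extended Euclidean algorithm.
Extended GCD: 52(-33) + 101(17) = 1. So 52^(-1) ≡ -33 ≡ 68 (mod 101). Verify: 52 × 68 = 3536 ≡ 1 (mod 101)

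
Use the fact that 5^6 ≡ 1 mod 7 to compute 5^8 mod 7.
By Fermat: 5^{6} ≡ 1 mod 7. So 5^{8} = 5^{6} · 5^{2} ≡ 5^{2} ≡ 4 mod 7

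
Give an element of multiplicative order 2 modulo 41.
40 has order 2 mod 41 since 40^{2} ≡ 1 mod 41 and no smaller power works.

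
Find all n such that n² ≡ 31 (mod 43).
The square roots of 31 mod 43 are 17 and 26. Verify: 17² = 289 ≡ 31 (mod 43)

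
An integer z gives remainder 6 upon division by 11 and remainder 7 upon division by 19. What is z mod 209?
M = 11 × 19 = 209. M₁ = 19, y₁ ≡ 7 mod 11. M₂ = 11, y₂ ≡ 7 mod 19. z = 6×19×7 + 7×11×7 ≡ 83 mod 209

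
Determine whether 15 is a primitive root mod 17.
15^{8} ≡ 1 mod 17 and 8 < 16, so ord_17(15) = 8 ≠ 16 and 15 is not a primitive root.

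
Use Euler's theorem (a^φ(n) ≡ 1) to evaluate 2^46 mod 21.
By Euler: 2^{12} ≡ 1 (mod 21) since gcd(2, 21) = 1. 46 = 3×12 + 10. So 2^{46} ≡ 2^{10} ≡ 16 (mod 21)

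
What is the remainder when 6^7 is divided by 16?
By repeated squaring mod 16: 6^{1}≡6, 6^{2}≡4, 6^{4}≡0. Then 6^{7} = 6^{4+2+1} ≡ 0 × 4 × 6 ≡ 0 mod 16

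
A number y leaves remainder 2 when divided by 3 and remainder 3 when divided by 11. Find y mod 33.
M = 3 × 11 = 33. M₁ = 11, y₁ ≡ 2 mod 3. M₂ = 3, y₂ ≡ 4 mod 11. y = 2×11×2 + 3×3×4 ≡ 14 mod 33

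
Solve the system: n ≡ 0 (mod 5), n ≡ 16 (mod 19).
M = 5 × 19 = 95. M₁ = 19, y₁ ≡ 4 (mod 5). M₂ = 5, y₂ ≡ 4 (mod 19). n = 0×19×4 + 16×5×4 ≡ 35 (mod 95)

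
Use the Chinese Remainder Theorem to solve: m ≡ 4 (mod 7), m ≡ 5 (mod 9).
M = 7 × 9 = 63. M₁ = 9, y₁ ≡ 4 (mod 7). M₂ = 7, y₂ ≡ 4 (mod 9). m = 4×9×4 + 5×7×4 ≡ 32 (mod 63)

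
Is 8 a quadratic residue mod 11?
By Euler's criterion: 8^{5} ≡ 10 (mod 11). Since this equals -1 (≡ 10), 8 is not a QR.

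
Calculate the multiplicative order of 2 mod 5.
Powers of 2 mod 5: 2^1≡2, 2^2≡4, 2^3≡3, 2^4≡1. ord_5(2) = 4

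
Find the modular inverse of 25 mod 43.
Since 43 is prime, by Fermat 25^(-1) ≡ 25^{41} ≡ 31 (mod 43). Verify: 25 × 31 = 775 ≡ 1 (mod 43)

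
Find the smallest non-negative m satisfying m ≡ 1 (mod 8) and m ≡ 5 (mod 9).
M = 8 × 9 = 72. M₁ = 9, y₁ ≡ 1 (mod 8). M₂ = 8, y₂ ≡ 8 (mod 9). m = 1×9×1 + 5×8×8 ≡ 41 (mod 72)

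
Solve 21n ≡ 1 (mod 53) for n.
Since 53 is prime, by Fermat 21^(-1) ≡ 21^{51} ≡ 48 (mod 53). Verify: 21 × 48 = 1008 ≡ 1 (mod 53)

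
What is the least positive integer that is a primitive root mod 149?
g = 2. Powers: [2, 4, 8, 16, 32, 64, 128, 107, ...] generates all 148 non-zero residues.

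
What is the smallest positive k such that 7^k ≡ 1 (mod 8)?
Powers of 7 mod 8: 7^1≡7, 7^2≡1. ord_8(7) = 2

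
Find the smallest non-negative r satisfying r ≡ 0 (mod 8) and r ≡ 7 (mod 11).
M = 8 × 11 = 88. M₁ = 11, y₁ ≡ 3 (mod 8). M₂ = 8, y₂ ≡ 7 (mod 11). r = 0×11×3 + 7×8×7 ≡ 40 (mod 88)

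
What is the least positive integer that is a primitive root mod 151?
g = 6. For each prime q|150: 6^{75}≡150, 6^{50}≡32, 6^{30}≡59, none ≡ 1, so ord_151(6) = 150 and 6 is a primitive root.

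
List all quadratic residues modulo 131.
Quadratic residues modulo 131: {1, 3, 4, 5, 7, 9, 11, 12, 13, 15, 16, 20, 21, 25, 27, 28, 33, 34, 35, 36, 38, 39, 41, 43, 44, 45, 46, 48, 49, 52, 53, 55, 58, 59, 60, 61, 62, 63, 64, 65, 74, 75, 77, 80, 81, 84, 89, 91, 94, 99, 100, 101, 102, 105, 107, 108, 109, 112, 113, 114, 117, 121, 123, 125, 129}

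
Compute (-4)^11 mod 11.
Using Fermat: (-4)^{10} ≡ 1 mod 11. 11 ≡ 1 mod 10. So (-4)^{11} ≡ (-4)^{1} ≡ 7 mod 11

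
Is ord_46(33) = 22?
Powers of 33 mod 46: 33^1≡33, 33^2≡31, 33^3≡11, 33^4≡41, 33^5≡19, 33^6≡29, 33^7≡37, 33^8≡25, 33^9≡43, 33^10≡39, 33^11≡45, 33^12≡13, 33^13≡15, 33^14≡35, 33^15≡5, 33^16≡27, 33^17≡17, 33^18≡9, 33^19≡21, 33^20≡3, 33^21≡7, 33^22≡1. First k with 33^k≡1 is k=22. Yes, ord_46(33) = 22.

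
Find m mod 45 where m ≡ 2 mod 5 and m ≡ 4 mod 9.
M = 5 × 9 = 45. M₁ = 9, y₁ ≡ 4 mod 5. M₂ = 5, y₂ ≡ 2 mod 9. m = 2×9×4 + 4×5×2 ≡ 22 mod 45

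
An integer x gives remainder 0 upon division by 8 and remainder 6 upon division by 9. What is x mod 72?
M = 8 × 9 = 72. M₁ = 9, y₁ ≡ 1 mod 8. M₂ = 8, y₂ ≡ 8 mod 9. x = 0×9×1 + 6×8×8 ≡ 24 mod 72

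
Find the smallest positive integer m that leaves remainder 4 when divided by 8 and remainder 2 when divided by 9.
M = 8 × 9 = 72. M₁ = 9, y₁ ≡ 1 mod 8. M₂ = 8, y₂ ≡ 8 mod 9. m = 4×9×1 + 2×8×8 ≡ 20 mod 72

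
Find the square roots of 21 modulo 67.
The square roots of 21 mod 67 are 17 and 50. Verify: 17² = 289 ≡ 21 mod 67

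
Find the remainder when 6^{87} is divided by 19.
By Fermat: 6^{18} ≡ 1 (mod 19). 87 = 4×18 + 15. So 6^{87} ≡ 6^{15} ≡ 11 (mod 19)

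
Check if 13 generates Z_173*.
13^{86} ≡ 1 (mod 173) and 86 < 172, so ord_173(13) = 86 ≠ 172 and 13 is not a primitive root.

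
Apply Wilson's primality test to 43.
(42)! mod 43 = 42. Since 42 ≡ -1 (mod 43), 43 is prime.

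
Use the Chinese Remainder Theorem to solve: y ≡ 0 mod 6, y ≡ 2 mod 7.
M = 6 × 7 = 42. M₁ = 7, y₁ ≡ 1 mod 6. M₂ = 6, y₂ ≡ 6 mod 7. y = 0×7×1 + 2×6×6 ≡ 30 mod 42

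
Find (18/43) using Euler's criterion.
(18/43) = 18^{21} mod 43 = -1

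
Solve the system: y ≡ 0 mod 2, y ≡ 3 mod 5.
M = 2 × 5 = 10. M₁ = 5, y₁ ≡ 1 mod 2. M₂ = 2, y₂ ≡ 3 mod 5. y = 0×5×1 + 3×2×3 ≡ 8 mod 10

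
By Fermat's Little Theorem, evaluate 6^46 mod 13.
By Fermat: 6^{12} ≡ 1 mod 13. 46 = 3×12 + 10. So 6^{46} ≡ 6^{10} ≡ 4 mod 13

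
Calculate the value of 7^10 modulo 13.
By repeated squaring mod 13: 7^{1}≡7, 7^{2}≡10, 7^{4}≡9, 7^{8}≡3. Then 7^{10} = 7^{8+2} ≡ 3 × 10 ≡ 4 mod 13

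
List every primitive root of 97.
There are φ(96) = 32 primitive roots mod 97: {5, 7, 10, 13, 14, 15, 17, 21, 23, 26, 29, 37, 38, 39, 40, 41, 56, 57, 58, 59, 60, 68, 71, 74, 76, 80, 82, 83, 84, 87, 90, 92}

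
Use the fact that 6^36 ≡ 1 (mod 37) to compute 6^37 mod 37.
By Fermat: 6^{36} ≡ 1 (mod 37). So 6^{37} = 6^{36} · 6^{1} ≡ 6^{1} ≡ 6 (mod 37)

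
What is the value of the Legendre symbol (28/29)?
(28/29) = 28^{14} mod 29 = 1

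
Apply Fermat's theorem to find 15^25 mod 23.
By Fermat: 15^{22} ≡ 1 mod 23. So 15^{25} = 15^{22} · 15^{3} ≡ 15^{3} ≡ 17 mod 23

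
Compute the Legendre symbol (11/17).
(11/17) = 11^{8} mod 17 = -1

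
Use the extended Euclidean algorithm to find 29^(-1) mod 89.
Extended GCD: 29(43) + 89(-14) = 1. So 29^(-1) ≡ 43 (mod 89). Verify: 29 × 43 = 1247 ≡ 1 (mod 89)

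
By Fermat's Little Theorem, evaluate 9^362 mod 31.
By Fermat: 9^{30} ≡ 1 (mod 31). 362 ≡ 2 (mod 30). So 9^{362} ≡ 9^{2} ≡ 19 (mod 31)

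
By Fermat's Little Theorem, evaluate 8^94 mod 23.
By Fermat: 8^{22} ≡ 1 (mod 23). 94 = 4×22 + 6. So 8^{94} ≡ 8^{6} ≡ 13 (mod 23)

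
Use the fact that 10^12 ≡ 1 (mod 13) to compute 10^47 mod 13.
By Fermat: 10^{12} ≡ 1 (mod 13). 47 = 3×12 + 11. So 10^{47} ≡ 10^{11} ≡ 4 (mod 13)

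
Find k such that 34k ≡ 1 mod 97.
Since 97 is prime, by Fermat 34^(-1) ≡ 34^{95} ≡ 20 mod 97. Verify: 34 × 20 = 680 ≡ 1 mod 97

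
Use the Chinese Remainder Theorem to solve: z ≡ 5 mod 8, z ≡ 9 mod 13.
M = 8 × 13 = 104. M₁ = 13, y₁ ≡ 5 mod 8. M₂ = 8, y₂ ≡ 5 mod 13. z = 5×13×5 + 9×8×5 ≡ 61 mod 104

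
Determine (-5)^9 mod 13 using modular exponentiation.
By repeated squaring (mod 13): (-5)^{1}≡8, (-5)^{2}≡12, (-5)^{4}≡1, (-5)^{8}≡1. Then (-5)^{9} = (-5)^{8+1} ≡ 1 × 8 ≡ 8 (mod 13)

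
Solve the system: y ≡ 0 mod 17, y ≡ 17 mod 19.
M = 17 × 19 = 323. M₁ = 19, y₁ ≡ 9 mod 17. M₂ = 17, y₂ ≡ 9 mod 19. y = 0×19×9 + 17×17×9 ≡ 17 mod 323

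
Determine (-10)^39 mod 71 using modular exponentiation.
By repeated squaring (mod 71): (-10)^{1}≡61, (-10)^{2}≡29, (-10)^{4}≡60, (-10)^{8}≡50, (-10)^{16}≡15, (-10)^{32}≡12. Then (-10)^{39} = (-10)^{32+4+2+1} ≡ 12 × 60 × 29 × 61 ≡ 11 (mod 71)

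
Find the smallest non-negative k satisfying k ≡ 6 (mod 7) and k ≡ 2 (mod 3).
M = 7 × 3 = 21. M₁ = 3, y₁ ≡ 5 (mod 7). M₂ = 7, y₂ ≡ 1 (mod 3). k = 6×3×5 + 2×7×1 ≡ 20 (mod 21)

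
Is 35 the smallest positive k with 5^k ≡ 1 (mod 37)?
Powers of 5 mod 37: 5^1≡5, 5^2≡25, 5^3≡14, 5^4≡33, 5^5≡17, 5^6≡11, 5^7≡18, 5^8≡16, 5^9≡6, 5^10≡30, 5^11≡2, 5^12≡10, 5^13≡13, 5^14≡28, 5^15≡29, 5^16≡34, 5^17≡22, 5^18≡36, 5^19≡32, 5^20≡12, 5^21≡23, 5^22≡4, 5^23≡20, 5^24≡26, 5^25≡19, 5^26≡21, 5^27≡31, 5^28≡7, 5^29≡35, 5^30≡27, 5^31≡24, 5^32≡9, 5^33≡8, 5^34≡3, 5^35≡15, 5^36≡1. 5^35≡15≢1, so ord ≠ 35. No, the actual order is 36.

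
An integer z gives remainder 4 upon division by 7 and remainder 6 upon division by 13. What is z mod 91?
M = 7 × 13 = 91. M₁ = 13, y₁ ≡ 6 mod 7. M₂ = 7, y₂ ≡ 2 mod 13. z = 4×13×6 + 6×7×2 ≡ 32 mod 91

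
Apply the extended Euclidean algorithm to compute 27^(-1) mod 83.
Extended GCD: 27(40) + 83(-13) = 1. So 27^(-1) ≡ 40 (mod 83). Verify: 27 × 40 = 1080 ≡ 1 (mod 83)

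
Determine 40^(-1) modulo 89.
Since 89 is prime, by Fermat 40^(-1) ≡ 40^{87} ≡ 69 mod 89. Verify: 40 × 69 = 2760 ≡ 1 mod 89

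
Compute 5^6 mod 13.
By repeated squaring (mod 13): 5^{1}≡5, 5^{2}≡12, 5^{4}≡1. Then 5^{6} = 5^{4+2} ≡ 1 × 12 ≡ 12 (mod 13)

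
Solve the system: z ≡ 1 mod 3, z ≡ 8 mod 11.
M = 3 × 11 = 33. M₁ = 11, y₁ ≡ 2 mod 3. M₂ = 3, y₂ ≡ 4 mod 11. z = 1×11×2 + 8×3×4 ≡ 19 mod 33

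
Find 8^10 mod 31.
By repeated squaring mod 31: 8^{1}≡8, 8^{2}≡2, 8^{4}≡4, 8^{8}≡16. Then 8^{10} = 8^{8+2} ≡ 16 × 2 ≡ 1 mod 31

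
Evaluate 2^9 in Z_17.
By repeated squaring mod 17: 2^{1}≡2, 2^{2}≡4, 2^{4}≡16, 2^{8}≡1. Then 2^{9} = 2^{8+1} ≡ 1 × 2 ≡ 2 mod 17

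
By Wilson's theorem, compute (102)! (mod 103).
By Wilson's theorem, (102)! ≡ -1 ≡ 102 (mod 103)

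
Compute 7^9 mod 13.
By repeated squaring mod 13: 7^{1}≡7, 7^{2}≡10, 7^{4}≡9, 7^{8}≡3. Then 7^{9} = 7^{8+1} ≡ 3 × 7 ≡ 8 mod 13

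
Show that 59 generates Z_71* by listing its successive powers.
59^1, 59^2, ..., 59^{70} mod 71: [59, 2, 47, 4, 23, 8, 46, 16, 21, 32, 42, 64, 13, 57, 26, 43, 52, 15, 33, 30, 66, 60, 61, 49, 51, 27, 31, 54, 62, 37, 53, 3, 35, 6, 70, 12, 69, 24, 67, 48, 63, 25, 55, 50, 39, 29, 7, 58, 14, 45, 28, 19, 56, 38, 41, 5, 11, 10, 22, 20, 44, 40, 17, 9, 34, 18, 68, 36, 65, 1]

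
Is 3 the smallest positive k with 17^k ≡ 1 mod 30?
Powers of 17 mod 30: 17^1≡17, 17^2≡19, 17^3≡23, 17^4≡1. 17^3≡23≢1, so ord ≠ 3. No, the actual order is 4.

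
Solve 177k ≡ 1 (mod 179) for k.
Since 179 is prime, by Fermat 177^(-1) ≡ 177^{177} ≡ 89 (mod 179). Verify: 177 × 89 = 15753 ≡ 1 (mod 179)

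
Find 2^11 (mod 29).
By repeated squaring (mod 29): 2^{1}≡2, 2^{2}≡4, 2^{4}≡16, 2^{8}≡24. Then 2^{11} = 2^{8+2+1} ≡ 24 × 4 × 2 ≡ 18 (mod 29)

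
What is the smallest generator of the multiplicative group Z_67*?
g = 2. Powers: [2, 4, 8, 16, 32, 64, 61, 55, 43, ...] generates all 66 non-zero residues.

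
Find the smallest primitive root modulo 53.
g = 2. For each prime q|52: 2^{26}≡52, 2^{4}≡16, none ≡ 1, so ord_53(2) = 52 and 2 is a primitive root.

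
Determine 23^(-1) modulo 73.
Since 73 is prime, by Fermat 23^(-1) ≡ 23^{71} ≡ 54 mod 73. Verify: 23 × 54 = 1242 ≡ 1 mod 73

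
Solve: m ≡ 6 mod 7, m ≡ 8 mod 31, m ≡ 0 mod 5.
M = 7 × 31 × 5 = 1085. M₁ = 155, y₁ ≡ 1 mod 7. M₂ = 35, y₂ ≡ 8 mod 31. M₃ = 217, y₃ ≡ 3 mod 5. m = 6×155×1 + 8×35×8 + 0×217×3 ≡ 1000 mod 1085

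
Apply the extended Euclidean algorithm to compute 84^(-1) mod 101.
Extended GCD: 84(-6) + 101(5) = 1. So 84^(-1) ≡ -6 ≡ 95 mod 101. Verify: 84 × 95 = 7980 ≡ 1 mod 101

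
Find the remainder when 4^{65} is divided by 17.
By Fermat: 4^{16} ≡ 1 mod 17. 65 = 4×16 + 1. So 4^{65} ≡ 4^{1} ≡ 4 mod 17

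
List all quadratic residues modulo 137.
Squares in Z_137*: {1, 2, 4, 7, 8, 9, 11, 14, 15, 16, 17, 18, 19, 22, 25, 28, 30, 32, 34, 36, 37, 38, 39, 44, 49, 50, 56, 59, 60, 61, 63, 64, 65, 68, 69, 72, 73, 74, 76, 77, 78, 81, 87, 88, 93, 98, 99, 100, 101, 103, 105, 107, 109, 112, 115, 118, 119, 120, 121, 122, 123, 126, 128, 129, 130, 133, 135, 136}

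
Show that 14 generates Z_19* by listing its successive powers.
14^1, 14^2, ..., 14^{18} mod 19: [14, 6, 8, 17, 10, 7, 3, 4, 18, 5, 13, 11, 2, 9, 12, 16, 15, 1]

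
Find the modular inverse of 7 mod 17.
Since 17 is prime, by Fermat 7^(-1) ≡ 7^{15} ≡ 5 (mod 17). Verify: 7 × 5 = 35 ≡ 1 (mod 17)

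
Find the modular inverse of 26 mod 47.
Since 47 is prime, by Fermat 26^(-1) ≡ 26^{45} ≡ 38 (mod 47). Verify: 26 × 38 = 988 ≡ 1 (mod 47)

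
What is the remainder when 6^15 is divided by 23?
By repeated squaring (mod 23): 6^{1}≡6, 6^{2}≡13, 6^{4}≡8, 6^{8}≡18. Then 6^{15} = 6^{8+4+2+1} ≡ 18 × 8 × 13 × 6 ≡ 8 (mod 23)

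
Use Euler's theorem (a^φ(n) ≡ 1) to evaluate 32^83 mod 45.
By Euler: 32^{24} ≡ 1 (mod 45) since gcd(32, 45) = 1. 83 = 3×24 + 11. So 32^{83} ≡ 32^{11} ≡ 38 (mod 45)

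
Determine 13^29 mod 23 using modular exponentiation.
Using Fermat: 13^{22} ≡ 1 (mod 23). 29 ≡ 7 (mod 22). So 13^{29} ≡ 13^{7} ≡ 9 (mod 23)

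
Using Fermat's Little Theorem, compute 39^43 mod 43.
By Fermat: 39^{42} ≡ 1 mod 43. So 39^{43} = 39^{42} · 39^{1} ≡ 39^{1} ≡ 39 mod 43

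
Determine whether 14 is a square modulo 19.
By Euler's criterion: 14^{9} ≡ 18 (mod 19). Since this equals -1 (≡ 18), 14 is not a QR.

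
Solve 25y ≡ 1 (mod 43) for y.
Since 43 is prime, by Fermat 25^(-1) ≡ 25^{41} ≡ 31 (mod 43). Verify: 25 × 31 = 775 ≡ 1 (mod 43)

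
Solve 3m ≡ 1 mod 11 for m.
Since 11 is prime, by Fermat 3^(-1) ≡ 3^{9} ≡ 4 mod 11. Verify: 3 × 4 = 12 ≡ 1 mod 11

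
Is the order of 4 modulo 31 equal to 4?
Powers of 4 mod 31: 4^1≡4, 4^2≡16, 4^3≡2, 4^4≡8, 4^5≡1. 4^4≡8≢1, so ord ≠ 4. No, the actual order is 5.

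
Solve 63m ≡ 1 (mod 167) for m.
Since 167 is prime, by Fermat 63^(-1) ≡ 63^{165} ≡ 114 (mod 167). Verify: 63 × 114 = 7182 ≡ 1 (mod 167)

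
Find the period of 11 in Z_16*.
Powers of 11 mod 16: 11^1≡11, 11^2≡9, 11^3≡3, 11^4≡1. ord_16(11) = 4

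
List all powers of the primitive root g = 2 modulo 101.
2^1, 2^2, ..., 2^{100} mod 101: [2, 4, 8, 16, 32, 64, 27, 54, 7, 14, 28, 56, 11, 22, 44, 88, 75, 49, 98, 95, 89, 77, 53, 5, 10, 20, 40, 80, 59, 17, 34, 68, 35, 70, 39, 78, 55, 9, 18, 36, 72, 43, 86, 71, 41, 82, 63, 25, 50, 100, 99, 97, 93, 85, 69, 37, 74, 47, 94, 87, 73, 45, 90, 79, 57, 13, 26, 52, 3, 6, 12, 24, 48, 96, 91, 81, 61, 21, 42, 84, 67, 33, 66, 31, 62, 23, 46, 92, 83, 65, 29, 58, 15, 30, 60, 19, 38, 76, 51, 1]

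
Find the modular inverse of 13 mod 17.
Since 17 is prime, by Fermat 13^(-1) ≡ 13^{15} ≡ 4 (mod 17). Verify: 13 × 4 = 52 ≡ 1 (mod 17)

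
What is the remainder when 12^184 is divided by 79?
Using Fermat: 12^{78} ≡ 1 mod 79. 184 ≡ 28 mod 78. So 12^{184} ≡ 12^{28} ≡ 65 mod 79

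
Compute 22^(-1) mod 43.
Since 43 is prime, by Fermat 22^(-1) ≡ 22^{41} ≡ 2 mod 43. Verify: 22 × 2 = 44 ≡ 1 mod 43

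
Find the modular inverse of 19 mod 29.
Since 29 is prime, by Fermat 19^(-1) ≡ 19^{27} ≡ 26 (mod 29). Verify: 19 × 26 = 494 ≡ 1 (mod 29)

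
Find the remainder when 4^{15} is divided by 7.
By Fermat: 4^{6} ≡ 1 (mod 7). 15 = 2×6 + 3. So 4^{15} ≡ 4^{3} ≡ 1 (mod 7)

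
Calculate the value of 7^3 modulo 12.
7^{3} = 343 ≡ 7 (mod 12)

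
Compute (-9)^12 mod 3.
By repeated squaring (mod 3): (-9)^{1}≡0, (-9)^{2}≡0, (-9)^{4}≡0, (-9)^{8}≡0. Then (-9)^{12} = (-9)^{8+4} ≡ 0 × 0 ≡ 0 (mod 3)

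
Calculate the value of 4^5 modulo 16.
By repeated squaring mod 16: 4^{1}≡4, 4^{2}≡0, 4^{4}≡0. Then 4^{5} = 4^{4+1} ≡ 0 × 4 ≡ 0 mod 16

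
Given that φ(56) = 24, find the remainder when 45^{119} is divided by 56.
By Euler: 45^{24} ≡ 1 (mod 56) since gcd(45, 56) = 1. 119 = 4×24 + 23. So 45^{119} ≡ 45^{23} ≡ 5 (mod 56)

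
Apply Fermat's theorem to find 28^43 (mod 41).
By Fermat: 28^{40} ≡ 1 (mod 41). So 28^{43} = 28^{40} · 28^{3} ≡ 28^{3} ≡ 17 (mod 41)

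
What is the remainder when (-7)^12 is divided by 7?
By repeated squaring mod 7: (-7)^{1}≡0, (-7)^{2}≡0, (-7)^{4}≡0, (-7)^{8}≡0. Then (-7)^{12} = (-7)^{8+4} ≡ 0 × 0 ≡ 0 mod 7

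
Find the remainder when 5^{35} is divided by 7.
By Fermat: 5^{6} ≡ 1 mod 7. 35 = 5×6 + 5. So 5^{35} ≡ 5^{5} ≡ 3 mod 7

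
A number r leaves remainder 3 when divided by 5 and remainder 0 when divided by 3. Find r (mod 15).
M = 5 × 3 = 15. M₁ = 3, y₁ ≡ 2 (mod 5). M₂ = 5, y₂ ≡ 2 (mod 3). r = 3×3×2 + 0×5×2 ≡ 3 (mod 15)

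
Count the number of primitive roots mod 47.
There are φ(47-1) = φ(46) = 22 primitive roots modulo 47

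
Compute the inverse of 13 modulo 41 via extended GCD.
Extended GCD: 13(19) + 41(-6) = 1. So 13^(-1) ≡ 19 mod 41. Verify: 13 × 19 = 247 ≡ 1 mod 41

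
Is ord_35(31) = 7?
Powers of 31 mod 35: 31^1≡31, 31^2≡16, 31^3≡6, 31^4≡11, 31^5≡26, 31^6≡1. Already 31^6≡1, so the order is 6 < 7. No, the actual order is 6.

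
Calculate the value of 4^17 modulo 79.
By repeated squaring mod 79: 4^{1}≡4, 4^{2}≡16, 4^{4}≡19, 4^{8}≡45, 4^{16}≡50. Then 4^{17} = 4^{16+1} ≡ 50 × 4 ≡ 42 mod 79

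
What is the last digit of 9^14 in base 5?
Using Fermat: 9^{4} ≡ 1 mod 5. 14 ≡ 2 mod 4. So 9^{14} ≡ 9^{2} ≡ 1 mod 5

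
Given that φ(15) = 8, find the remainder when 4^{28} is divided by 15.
By Euler: 4^{8} ≡ 1 (mod 15) since gcd(4, 15) = 1. 28 = 3×8 + 4. So 4^{28} ≡ 4^{4} ≡ 1 (mod 15)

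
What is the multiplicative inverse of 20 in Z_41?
Since 41 is prime, by Fermat 20^(-1) ≡ 20^{39} ≡ 39 (mod 41). Verify: 20 × 39 = 780 ≡ 1 (mod 41)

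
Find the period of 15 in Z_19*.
Powers of 15 mod 19: 15^1≡15, 15^2≡16, 15^3≡12, 15^4≡9, 15^5≡2, 15^6≡11, 15^7≡13, 15^8≡5, 15^9≡18, 15^10≡4, 15^11≡3, 15^12≡7, 15^13≡10, 15^14≡17, 15^15≡8, 15^16≡6, 15^17≡14, 15^18≡1. Order = 18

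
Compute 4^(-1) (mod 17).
Since 17 is prime, by Fermat 4^(-1) ≡ 4^{15} ≡ 13 (mod 17). Verify: 4 × 13 = 52 ≡ 1 (mod 17)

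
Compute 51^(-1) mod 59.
Since 59 is prime, by Fermat 51^(-1) ≡ 51^{57} ≡ 22 mod 59. Verify: 51 × 22 = 1122 ≡ 1 mod 59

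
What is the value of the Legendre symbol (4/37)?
(4/37) = 4^{18} mod 37 = 1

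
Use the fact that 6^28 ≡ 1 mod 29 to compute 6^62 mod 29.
By Fermat: 6^{28} ≡ 1 mod 29. 62 = 2×28 + 6. So 6^{62} ≡ 6^{6} ≡ 24 mod 29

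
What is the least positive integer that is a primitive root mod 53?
g = 2. For each prime q|52: 2^{26}≡52, 2^{4}≡16, none ≡ 1, so ord_53(2) = 52 and 2 is a primitive root.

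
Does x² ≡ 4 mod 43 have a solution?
By Euler's criterion: 4^{21} ≡ 1 mod 43. Since this equals 1, 4 is a QR.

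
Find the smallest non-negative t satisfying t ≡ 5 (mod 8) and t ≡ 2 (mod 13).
M = 8 × 13 = 104. M₁ = 13, y₁ ≡ 5 (mod 8). M₂ = 8, y₂ ≡ 5 (mod 13). t = 5×13×5 + 2×8×5 ≡ 93 (mod 104)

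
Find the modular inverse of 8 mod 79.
Since 79 is prime, by Fermat 8^(-1) ≡ 8^{77} ≡ 10 mod 79. Verify: 8 × 10 = 80 ≡ 1 mod 79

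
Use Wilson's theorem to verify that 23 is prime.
(22)! mod 23 = 22. Since this equals -1 (mod 23), Wilson confirms 23 is prime.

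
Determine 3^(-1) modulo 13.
Since 13 is prime, by Fermat 3^(-1) ≡ 3^{11} ≡ 9 (mod 13). Verify: 3 × 9 = 27 ≡ 1 (mod 13)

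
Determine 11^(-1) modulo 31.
Since 31 is prime, by Fermat 11^(-1) ≡ 11^{29} ≡ 17 (mod 31). Verify: 11 × 17 = 187 ≡ 1 (mod 31)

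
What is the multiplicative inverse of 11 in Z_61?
Since 61 is prime, by Fermat 11^(-1) ≡ 11^{59} ≡ 50 mod 61. Verify: 11 × 50 = 550 ≡ 1 mod 61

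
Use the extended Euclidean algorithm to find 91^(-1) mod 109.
Extended GCD: 91(6) + 109(-5) = 1. So 91^(-1) ≡ 6 mod 109. Verify: 91 × 6 = 546 ≡ 1 mod 109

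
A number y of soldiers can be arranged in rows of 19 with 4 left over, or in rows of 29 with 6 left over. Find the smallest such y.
M = 19 × 29 = 551. M₁ = 29, y₁ ≡ 2 mod 19. M₂ = 19, y₂ ≡ 26 mod 29. y = 4×29×2 + 6×19×26 ≡ 441 mod 551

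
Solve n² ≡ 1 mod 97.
The square roots of 1 mod 97 are 1 and 96. Verify: 1² = 1 ≡ 1 mod 97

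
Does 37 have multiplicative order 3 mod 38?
Powers of 37 mod 38: 37^1≡37, 37^2≡1. Already 37^2≡1, so the order is 2 < 3. No, the actual order is 2.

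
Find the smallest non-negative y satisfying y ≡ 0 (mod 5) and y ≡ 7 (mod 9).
M = 5 × 9 = 45. M₁ = 9, y₁ ≡ 4 (mod 5). M₂ = 5, y₂ ≡ 2 (mod 9). y = 0×9×4 + 7×5×2 ≡ 25 (mod 45)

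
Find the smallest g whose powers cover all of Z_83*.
g = 2. For each prime q|82: 2^{41}≡82, 2^{2}≡4, none ≡ 1, so ord_83(2) = 82 and 2 is a primitive root.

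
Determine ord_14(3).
Powers of 3 mod 14: 3^1≡3, 3^2≡9, 3^3≡13, 3^4≡11, 3^5≡5, 3^6≡1. So the order of 3 is 6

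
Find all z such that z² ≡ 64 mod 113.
The square roots of 64 mod 113 are 105 and 8. Verify: 105² = 11025 ≡ 64 mod 113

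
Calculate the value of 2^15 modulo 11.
Using Fermat: 2^{10} ≡ 1 mod 11. 15 ≡ 5 mod 10. So 2^{15} ≡ 2^{5} ≡ 10 mod 11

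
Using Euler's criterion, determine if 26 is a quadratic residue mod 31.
By Euler's criterion: 26^{15} ≡ 30 (mod 31). Since this equals -1 (≡ 30), 26 is not a QR.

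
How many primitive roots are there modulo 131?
A prime p has φ(p-1) primitive roots; here φ(130) = 48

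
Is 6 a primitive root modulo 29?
6^{14} ≡ 1 mod 29 and 14 < 28, so ord_29(6) = 14 ≠ 28 and 6 is not a primitive root.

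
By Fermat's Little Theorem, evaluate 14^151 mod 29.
By Fermat: 14^{28} ≡ 1 (mod 29). 151 = 5×28 + 11. So 14^{151} ≡ 14^{11} ≡ 8 (mod 29)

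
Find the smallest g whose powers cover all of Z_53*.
g = 2. Powers: [2, 4, 8, 16, 32, 11, 22, 44, 35, 17, ...] generates all 52 non-zero residues.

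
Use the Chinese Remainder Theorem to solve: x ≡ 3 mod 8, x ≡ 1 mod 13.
M = 8 × 13 = 104. M₁ = 13, y₁ ≡ 5 mod 8. M₂ = 8, y₂ ≡ 5 mod 13. x = 3×13×5 + 1×8×5 ≡ 27 mod 104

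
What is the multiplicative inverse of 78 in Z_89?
Since 89 is prime, by Fermat 78^(-1) ≡ 78^{87} ≡ 8 mod 89. Verify: 78 × 8 = 624 ≡ 1 mod 89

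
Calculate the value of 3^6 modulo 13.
By repeated squaring (mod 13): 3^{1}≡3, 3^{2}≡9, 3^{4}≡3. Then 3^{6} = 3^{4+2} ≡ 3 × 9 ≡ 1 (mod 13)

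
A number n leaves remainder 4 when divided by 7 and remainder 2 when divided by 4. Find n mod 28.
M = 7 × 4 = 28. M₁ = 4, y₁ ≡ 2 mod 7. M₂ = 7, y₂ ≡ 3 mod 4. n = 4×4×2 + 2×7×3 ≡ 18 mod 28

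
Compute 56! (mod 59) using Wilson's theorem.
(58)! = (56)! × (57) × (58) ≡ -1 (mod 59). So (56)! ≡ -1 × [(58)(57)]^(-1) ≡ 29 (mod 59)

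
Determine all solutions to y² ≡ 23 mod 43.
The square roots of 23 mod 43 are 25 and 18. Verify: 25² = 625 ≡ 23 mod 43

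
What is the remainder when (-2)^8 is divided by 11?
By repeated squaring mod 11: (-2)^{1}≡9, (-2)^{2}≡4, (-2)^{4}≡5, (-2)^{8}≡3. So (-2)^{8} ≡ 3 mod 11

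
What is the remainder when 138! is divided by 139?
By Wilson's theorem, (138)! ≡ -1 ≡ 138 (mod 139)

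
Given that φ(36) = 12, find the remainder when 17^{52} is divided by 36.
By Euler: 17^{12} ≡ 1 (mod 36) since gcd(17, 36) = 1. 52 = 4×12 + 4. So 17^{52} ≡ 17^{4} ≡ 1 (mod 36)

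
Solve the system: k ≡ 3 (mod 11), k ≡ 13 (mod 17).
M = 11 × 17 = 187. M₁ = 17, y₁ ≡ 2 (mod 11). M₂ = 11, y₂ ≡ 14 (mod 17). k = 3×17×2 + 13×11×14 ≡ 47 (mod 187)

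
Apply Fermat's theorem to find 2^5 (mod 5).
By Fermat: 2^{4} ≡ 1 (mod 5). So 2^{5} = 2^{4} · 2^{1} ≡ 2^{1} ≡ 2 (mod 5)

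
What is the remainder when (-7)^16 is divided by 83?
By repeated squaring (mod 83): (-7)^{1}≡76, (-7)^{2}≡49, (-7)^{4}≡77, (-7)^{8}≡36, (-7)^{16}≡51. So (-7)^{16} ≡ 51 (mod 83)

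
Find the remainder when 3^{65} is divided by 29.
By Fermat: 3^{28} ≡ 1 mod 29. 65 = 2×28 + 9. So 3^{65} ≡ 3^{9} ≡ 21 mod 29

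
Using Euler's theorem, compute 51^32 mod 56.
By Euler: 51^{24} ≡ 1 mod 56 since gcd(51, 56) = 1. 32 = 1×24 + 8. So 51^{32} ≡ 51^{8} ≡ 25 mod 56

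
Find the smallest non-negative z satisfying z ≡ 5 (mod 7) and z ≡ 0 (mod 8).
M = 7 × 8 = 56. M₁ = 8, y₁ ≡ 1 (mod 7). M₂ = 7, y₂ ≡ 7 (mod 8). z = 5×8×1 + 0×7×7 ≡ 40 (mod 56)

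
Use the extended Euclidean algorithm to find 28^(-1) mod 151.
Extended GCD: 28(27) + 151(-5) = 1. So 28^(-1) ≡ 27 (mod 151). Verify: 28 × 27 = 756 ≡ 1 (mod 151)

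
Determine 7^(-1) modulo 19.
Since 19 is prime, by Fermat 7^(-1) ≡ 7^{17} ≡ 11 (mod 19). Verify: 7 × 11 = 77 ≡ 1 (mod 19)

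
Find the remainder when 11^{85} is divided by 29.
By Fermat: 11^{28} ≡ 1 mod 29. 85 = 3×28 + 1. So 11^{85} ≡ 11^{1} ≡ 11 mod 29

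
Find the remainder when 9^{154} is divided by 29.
By Fermat: 9^{28} ≡ 1 (mod 29). 154 = 5×28 + 14. So 9^{154} ≡ 9^{14} ≡ 1 (mod 29)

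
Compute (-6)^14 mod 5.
Using Fermat: (-6)^{4} ≡ 1 (mod 5). 14 ≡ 2 (mod 4). So (-6)^{14} ≡ (-6)^{2} ≡ 1 (mod 5)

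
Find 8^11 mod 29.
By repeated squaring mod 29: 8^{1}≡8, 8^{2}≡6, 8^{4}≡7, 8^{8}≡20. Then 8^{11} = 8^{8+2+1} ≡ 20 × 6 × 8 ≡ 3 mod 29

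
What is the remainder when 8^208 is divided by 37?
Using Fermat: 8^{36} ≡ 1 mod 37. 208 ≡ 28 mod 36. So 8^{208} ≡ 8^{28} ≡ 26 mod 37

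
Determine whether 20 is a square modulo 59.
By Euler's criterion: 20^{29} ≡ 1 (mod 59). Since this equals 1, 20 is a QR.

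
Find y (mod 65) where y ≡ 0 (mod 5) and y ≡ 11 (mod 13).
M = 5 × 13 = 65. M₁ = 13, y₁ ≡ 2 (mod 5). M₂ = 5, y₂ ≡ 8 (mod 13). y = 0×13×2 + 11×5×8 ≡ 50 (mod 65)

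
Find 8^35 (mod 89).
By repeated squaring (mod 89): 8^{1}≡8, 8^{2}≡64, 8^{4}≡2, 8^{8}≡4, 8^{16}≡16, 8^{32}≡78. Then 8^{35} = 8^{32+2+1} ≡ 78 × 64 × 8 ≡ 64 (mod 89)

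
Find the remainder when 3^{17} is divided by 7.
By Fermat: 3^{6} ≡ 1 mod 7. 17 = 2×6 + 5. So 3^{17} ≡ 3^{5} ≡ 5 mod 7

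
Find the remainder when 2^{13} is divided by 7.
By Fermat: 2^{6} ≡ 1 mod 7. 13 = 2×6 + 1. So 2^{13} ≡ 2^{1} ≡ 2 mod 7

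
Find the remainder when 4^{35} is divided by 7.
By Fermat: 4^{6} ≡ 1 (mod 7). 35 = 5×6 + 5. So 4^{35} ≡ 4^{5} ≡ 2 (mod 7)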